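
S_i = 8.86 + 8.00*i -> [8.86, 16.86, 24.86, 32.86, 40.86]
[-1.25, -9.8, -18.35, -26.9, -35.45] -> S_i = -1.25 + -8.55*i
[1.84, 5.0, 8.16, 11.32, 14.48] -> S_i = 1.84 + 3.16*i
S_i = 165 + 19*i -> [165, 184, 203, 222, 241]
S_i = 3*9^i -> [3, 27, 243, 2187, 19683]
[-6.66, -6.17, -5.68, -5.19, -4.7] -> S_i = -6.66 + 0.49*i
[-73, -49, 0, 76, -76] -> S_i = Random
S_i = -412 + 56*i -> [-412, -356, -300, -244, -188]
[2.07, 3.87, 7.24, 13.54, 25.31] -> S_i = 2.07*1.87^i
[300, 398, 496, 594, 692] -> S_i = 300 + 98*i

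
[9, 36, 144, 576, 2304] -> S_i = 9*4^i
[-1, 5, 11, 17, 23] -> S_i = -1 + 6*i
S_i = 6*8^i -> [6, 48, 384, 3072, 24576]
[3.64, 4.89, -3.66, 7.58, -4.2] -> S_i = Random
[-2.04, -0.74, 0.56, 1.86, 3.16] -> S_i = -2.04 + 1.30*i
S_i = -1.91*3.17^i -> [-1.91, -6.05, -19.19, -60.84, -192.87]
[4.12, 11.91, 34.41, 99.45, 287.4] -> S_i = 4.12*2.89^i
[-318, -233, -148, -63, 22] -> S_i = -318 + 85*i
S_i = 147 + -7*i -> [147, 140, 133, 126, 119]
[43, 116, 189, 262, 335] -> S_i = 43 + 73*i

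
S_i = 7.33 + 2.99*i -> [7.33, 10.32, 13.31, 16.3, 19.29]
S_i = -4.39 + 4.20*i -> [-4.39, -0.19, 4.01, 8.21, 12.41]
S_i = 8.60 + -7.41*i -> [8.6, 1.19, -6.22, -13.63, -21.04]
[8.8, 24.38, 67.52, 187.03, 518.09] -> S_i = 8.80*2.77^i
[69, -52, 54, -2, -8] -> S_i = Random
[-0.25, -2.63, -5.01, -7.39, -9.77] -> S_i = -0.25 + -2.38*i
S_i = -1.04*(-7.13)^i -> [-1.04, 7.42, -52.87, 376.97, -2687.77]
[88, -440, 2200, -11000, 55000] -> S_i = 88*-5^i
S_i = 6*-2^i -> [6, -12, 24, -48, 96]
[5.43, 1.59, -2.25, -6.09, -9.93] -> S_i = 5.43 + -3.84*i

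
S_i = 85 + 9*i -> [85, 94, 103, 112, 121]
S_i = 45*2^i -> [45, 90, 180, 360, 720]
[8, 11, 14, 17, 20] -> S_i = 8 + 3*i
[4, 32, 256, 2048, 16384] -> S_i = 4*8^i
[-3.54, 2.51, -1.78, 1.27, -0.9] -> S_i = -3.54*(-0.71)^i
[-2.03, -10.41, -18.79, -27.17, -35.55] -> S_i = -2.03 + -8.38*i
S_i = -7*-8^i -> [-7, 56, -448, 3584, -28672]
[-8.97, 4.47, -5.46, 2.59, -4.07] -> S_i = Random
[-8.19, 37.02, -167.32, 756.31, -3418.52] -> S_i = -8.19*(-4.52)^i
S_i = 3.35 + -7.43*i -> [3.35, -4.08, -11.51, -18.94, -26.37]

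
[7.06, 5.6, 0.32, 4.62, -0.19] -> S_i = Random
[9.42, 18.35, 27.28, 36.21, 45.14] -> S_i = 9.42 + 8.93*i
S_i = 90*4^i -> [90, 360, 1440, 5760, 23040]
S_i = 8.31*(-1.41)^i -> [8.31, -11.72, 16.52, -23.29, 32.85]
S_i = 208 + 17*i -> [208, 225, 242, 259, 276]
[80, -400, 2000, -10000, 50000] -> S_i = 80*-5^i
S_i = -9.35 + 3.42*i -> [-9.35, -5.93, -2.51, 0.91, 4.33]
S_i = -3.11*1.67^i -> [-3.11, -5.19, -8.67, -14.48, -24.19]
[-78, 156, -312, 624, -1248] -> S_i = -78*-2^i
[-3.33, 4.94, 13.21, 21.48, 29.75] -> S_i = -3.33 + 8.27*i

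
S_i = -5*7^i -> [-5, -35, -245, -1715, -12005]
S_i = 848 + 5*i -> [848, 853, 858, 863, 868]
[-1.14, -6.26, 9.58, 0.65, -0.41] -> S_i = Random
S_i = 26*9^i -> [26, 234, 2106, 18954, 170586]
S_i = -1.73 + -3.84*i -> [-1.73, -5.57, -9.41, -13.25, -17.09]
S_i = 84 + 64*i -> [84, 148, 212, 276, 340]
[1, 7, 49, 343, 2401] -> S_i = 1*7^i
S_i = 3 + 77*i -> [3, 80, 157, 234, 311]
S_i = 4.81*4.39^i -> [4.81, 21.12, 92.7, 406.95, 1786.5]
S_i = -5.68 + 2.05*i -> [-5.68, -3.63, -1.58, 0.47, 2.52]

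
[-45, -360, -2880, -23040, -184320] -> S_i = -45*8^i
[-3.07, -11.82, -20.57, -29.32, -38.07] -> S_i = -3.07 + -8.75*i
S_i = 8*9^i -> [8, 72, 648, 5832, 52488]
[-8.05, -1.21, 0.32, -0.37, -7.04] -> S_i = Random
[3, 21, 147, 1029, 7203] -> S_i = 3*7^i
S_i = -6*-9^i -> [-6, 54, -486, 4374, -39366]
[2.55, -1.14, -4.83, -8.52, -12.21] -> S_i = 2.55 + -3.69*i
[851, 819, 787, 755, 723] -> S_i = 851 + -32*i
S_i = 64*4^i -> [64, 256, 1024, 4096, 16384]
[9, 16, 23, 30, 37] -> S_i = 9 + 7*i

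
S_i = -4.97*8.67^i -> [-4.97, -43.09, -373.59, -3239.02, -28082.31]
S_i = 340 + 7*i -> [340, 347, 354, 361, 368]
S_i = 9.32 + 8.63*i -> [9.32, 17.95, 26.58, 35.21, 43.84]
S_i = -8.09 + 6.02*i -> [-8.09, -2.07, 3.95, 9.97, 15.99]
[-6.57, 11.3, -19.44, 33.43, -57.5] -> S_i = -6.57*(-1.72)^i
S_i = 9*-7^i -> [9, -63, 441, -3087, 21609]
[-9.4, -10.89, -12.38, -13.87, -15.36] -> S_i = -9.40 + -1.49*i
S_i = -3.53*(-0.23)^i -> [-3.53, 0.81, -0.19, 0.04, -0.01]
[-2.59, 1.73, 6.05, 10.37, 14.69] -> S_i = -2.59 + 4.32*i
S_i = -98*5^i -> [-98, -490, -2450, -12250, -61250]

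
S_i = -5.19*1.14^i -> [-5.19, -5.92, -6.74, -7.69, -8.77]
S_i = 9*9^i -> [9, 81, 729, 6561, 59049]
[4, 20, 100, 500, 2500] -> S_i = 4*5^i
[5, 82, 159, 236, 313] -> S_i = 5 + 77*i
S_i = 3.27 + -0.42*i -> [3.27, 2.85, 2.43, 2.01, 1.59]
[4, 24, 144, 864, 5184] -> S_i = 4*6^i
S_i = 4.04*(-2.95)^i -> [4.04, -11.92, 35.16, -103.72, 305.96]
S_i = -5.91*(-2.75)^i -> [-5.91, 16.25, -44.69, 122.91, -338.0]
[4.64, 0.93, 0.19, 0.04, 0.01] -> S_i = 4.64*0.20^i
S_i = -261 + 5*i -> [-261, -256, -251, -246, -241]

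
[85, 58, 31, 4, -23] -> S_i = 85 + -27*i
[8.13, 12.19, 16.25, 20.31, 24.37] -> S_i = 8.13 + 4.06*i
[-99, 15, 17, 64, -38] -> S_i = Random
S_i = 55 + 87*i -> [55, 142, 229, 316, 403]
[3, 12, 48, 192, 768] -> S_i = 3*4^i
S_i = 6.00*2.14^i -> [6.0, 12.84, 27.48, 58.8, 125.84]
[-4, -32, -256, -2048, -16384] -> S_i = -4*8^i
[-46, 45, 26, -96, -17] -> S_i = Random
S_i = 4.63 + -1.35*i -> [4.63, 3.28, 1.93, 0.58, -0.77]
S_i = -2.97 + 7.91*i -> [-2.97, 4.94, 12.85, 20.76, 28.67]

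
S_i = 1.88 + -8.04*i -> [1.88, -6.16, -14.2, -22.24, -30.28]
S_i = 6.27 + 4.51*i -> [6.27, 10.78, 15.29, 19.8, 24.31]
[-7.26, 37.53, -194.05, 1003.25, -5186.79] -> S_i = -7.26*(-5.17)^i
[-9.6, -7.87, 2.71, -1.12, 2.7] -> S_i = Random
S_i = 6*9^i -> [6, 54, 486, 4374, 39366]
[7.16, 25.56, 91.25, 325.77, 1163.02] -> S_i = 7.16*3.57^i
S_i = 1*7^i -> [1, 7, 49, 343, 2401]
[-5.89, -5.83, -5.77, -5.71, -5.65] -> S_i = -5.89 + 0.06*i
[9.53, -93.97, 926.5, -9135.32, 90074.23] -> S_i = 9.53*(-9.86)^i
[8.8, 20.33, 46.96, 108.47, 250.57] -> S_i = 8.80*2.31^i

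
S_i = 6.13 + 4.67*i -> [6.13, 10.8, 15.47, 20.14, 24.81]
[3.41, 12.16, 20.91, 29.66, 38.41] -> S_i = 3.41 + 8.75*i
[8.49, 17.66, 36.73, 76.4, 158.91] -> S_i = 8.49*2.08^i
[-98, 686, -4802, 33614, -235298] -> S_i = -98*-7^i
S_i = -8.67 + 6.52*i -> [-8.67, -2.15, 4.37, 10.89, 17.41]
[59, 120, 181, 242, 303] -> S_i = 59 + 61*i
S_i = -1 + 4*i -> [-1, 3, 7, 11, 15]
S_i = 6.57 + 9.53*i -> [6.57, 16.1, 25.63, 35.16, 44.69]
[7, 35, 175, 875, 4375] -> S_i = 7*5^i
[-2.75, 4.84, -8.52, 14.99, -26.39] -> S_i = -2.75*(-1.76)^i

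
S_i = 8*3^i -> [8, 24, 72, 216, 648]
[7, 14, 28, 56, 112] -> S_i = 7*2^i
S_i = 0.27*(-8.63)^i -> [0.27, -2.33, 20.11, -173.54, 1497.64]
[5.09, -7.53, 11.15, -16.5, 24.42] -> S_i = 5.09*(-1.48)^i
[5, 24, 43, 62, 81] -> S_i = 5 + 19*i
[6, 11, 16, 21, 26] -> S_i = 6 + 5*i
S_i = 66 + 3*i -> [66, 69, 72, 75, 78]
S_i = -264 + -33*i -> [-264, -297, -330, -363, -396]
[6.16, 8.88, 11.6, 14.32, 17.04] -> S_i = 6.16 + 2.72*i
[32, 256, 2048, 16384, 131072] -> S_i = 32*8^i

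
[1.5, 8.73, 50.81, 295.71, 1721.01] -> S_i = 1.50*5.82^i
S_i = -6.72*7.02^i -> [-6.72, -47.17, -331.16, -2324.77, -16319.91]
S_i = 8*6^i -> [8, 48, 288, 1728, 10368]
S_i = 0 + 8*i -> [0, 8, 16, 24, 32]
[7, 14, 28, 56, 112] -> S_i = 7*2^i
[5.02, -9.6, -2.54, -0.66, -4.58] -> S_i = Random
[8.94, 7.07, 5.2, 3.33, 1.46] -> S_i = 8.94 + -1.87*i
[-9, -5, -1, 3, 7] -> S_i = -9 + 4*i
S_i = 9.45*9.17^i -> [9.45, 86.66, 794.64, 7286.85, 66820.41]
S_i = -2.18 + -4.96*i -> [-2.18, -7.14, -12.1, -17.06, -22.02]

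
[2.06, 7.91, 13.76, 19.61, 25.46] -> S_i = 2.06 + 5.85*i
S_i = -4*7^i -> [-4, -28, -196, -1372, -9604]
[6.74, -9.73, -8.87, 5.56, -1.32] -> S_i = Random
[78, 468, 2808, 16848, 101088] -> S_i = 78*6^i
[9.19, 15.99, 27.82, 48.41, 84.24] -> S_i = 9.19*1.74^i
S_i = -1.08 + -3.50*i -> [-1.08, -4.58, -8.08, -11.58, -15.08]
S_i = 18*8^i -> [18, 144, 1152, 9216, 73728]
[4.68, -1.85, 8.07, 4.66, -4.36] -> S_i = Random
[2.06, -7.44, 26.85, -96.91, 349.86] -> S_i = 2.06*(-3.61)^i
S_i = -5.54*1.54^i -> [-5.54, -8.53, -13.14, -20.23, -31.16]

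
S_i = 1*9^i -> [1, 9, 81, 729, 6561]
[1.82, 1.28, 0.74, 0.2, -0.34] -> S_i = 1.82 + -0.54*i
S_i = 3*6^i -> [3, 18, 108, 648, 3888]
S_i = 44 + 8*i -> [44, 52, 60, 68, 76]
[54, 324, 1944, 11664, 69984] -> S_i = 54*6^i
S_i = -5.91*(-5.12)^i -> [-5.91, 30.26, -154.93, 793.23, -4061.32]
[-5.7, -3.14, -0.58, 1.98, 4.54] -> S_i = -5.70 + 2.56*i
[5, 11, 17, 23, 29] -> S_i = 5 + 6*i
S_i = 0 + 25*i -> [0, 25, 50, 75, 100]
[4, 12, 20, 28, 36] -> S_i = 4 + 8*i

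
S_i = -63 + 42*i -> [-63, -21, 21, 63, 105]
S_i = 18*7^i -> [18, 126, 882, 6174, 43218]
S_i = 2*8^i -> [2, 16, 128, 1024, 8192]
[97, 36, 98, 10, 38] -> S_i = Random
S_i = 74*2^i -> [74, 148, 296, 592, 1184]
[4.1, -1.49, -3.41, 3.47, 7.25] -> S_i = Random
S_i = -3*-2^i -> [-3, 6, -12, 24, -48]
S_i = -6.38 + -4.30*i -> [-6.38, -10.68, -14.98, -19.28, -23.58]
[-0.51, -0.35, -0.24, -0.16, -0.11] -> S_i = -0.51*0.68^i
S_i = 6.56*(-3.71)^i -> [6.56, -24.34, 90.29, -334.99, 1242.79]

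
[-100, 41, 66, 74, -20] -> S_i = Random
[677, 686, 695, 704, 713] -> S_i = 677 + 9*i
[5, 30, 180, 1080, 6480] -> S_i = 5*6^i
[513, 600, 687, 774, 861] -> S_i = 513 + 87*i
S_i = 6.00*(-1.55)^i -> [6.0, -9.3, 14.42, -22.34, 34.63]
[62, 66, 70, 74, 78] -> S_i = 62 + 4*i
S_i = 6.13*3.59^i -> [6.13, 22.01, 79.0, 283.62, 1018.21]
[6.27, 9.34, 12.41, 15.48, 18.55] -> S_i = 6.27 + 3.07*i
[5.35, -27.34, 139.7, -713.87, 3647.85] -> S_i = 5.35*(-5.11)^i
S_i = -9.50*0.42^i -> [-9.5, -3.99, -1.68, -0.7, -0.3]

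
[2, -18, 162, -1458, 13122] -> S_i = 2*-9^i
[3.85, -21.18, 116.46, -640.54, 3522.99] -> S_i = 3.85*(-5.50)^i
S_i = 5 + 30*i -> [5, 35, 65, 95, 125]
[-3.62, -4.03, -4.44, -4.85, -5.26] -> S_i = -3.62 + -0.41*i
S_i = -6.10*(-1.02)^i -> [-6.1, 6.22, -6.35, 6.47, -6.6]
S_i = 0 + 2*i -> [0, 2, 4, 6, 8]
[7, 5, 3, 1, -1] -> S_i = 7 + -2*i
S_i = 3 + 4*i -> [3, 7, 11, 15, 19]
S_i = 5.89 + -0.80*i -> [5.89, 5.09, 4.29, 3.49, 2.69]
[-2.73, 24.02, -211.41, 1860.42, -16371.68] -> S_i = -2.73*(-8.80)^i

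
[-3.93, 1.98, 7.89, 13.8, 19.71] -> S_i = -3.93 + 5.91*i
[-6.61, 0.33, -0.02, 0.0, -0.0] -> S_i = -6.61*(-0.05)^i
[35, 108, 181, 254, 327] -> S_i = 35 + 73*i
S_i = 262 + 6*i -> [262, 268, 274, 280, 286]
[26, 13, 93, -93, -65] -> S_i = Random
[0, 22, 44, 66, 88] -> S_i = 0 + 22*i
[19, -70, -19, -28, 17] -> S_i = Random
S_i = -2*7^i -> [-2, -14, -98, -686, -4802]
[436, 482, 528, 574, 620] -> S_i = 436 + 46*i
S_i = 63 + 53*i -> [63, 116, 169, 222, 275]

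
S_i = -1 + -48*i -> [-1, -49, -97, -145, -193]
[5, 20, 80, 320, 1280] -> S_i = 5*4^i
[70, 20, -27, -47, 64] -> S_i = Random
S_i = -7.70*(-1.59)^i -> [-7.7, 12.24, -19.47, 30.95, -49.21]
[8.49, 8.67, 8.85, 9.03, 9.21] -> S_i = 8.49 + 0.18*i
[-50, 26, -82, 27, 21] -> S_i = Random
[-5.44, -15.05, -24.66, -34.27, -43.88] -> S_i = -5.44 + -9.61*i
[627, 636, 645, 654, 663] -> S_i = 627 + 9*i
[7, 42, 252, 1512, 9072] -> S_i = 7*6^i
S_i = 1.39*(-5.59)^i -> [1.39, -7.77, 43.43, -242.8, 1357.26]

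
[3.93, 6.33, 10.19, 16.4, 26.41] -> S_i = 3.93*1.61^i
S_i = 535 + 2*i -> [535, 537, 539, 541, 543]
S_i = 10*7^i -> [10, 70, 490, 3430, 24010]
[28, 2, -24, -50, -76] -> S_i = 28 + -26*i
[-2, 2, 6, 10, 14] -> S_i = -2 + 4*i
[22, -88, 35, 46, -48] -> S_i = Random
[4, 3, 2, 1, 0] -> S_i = 4 + -1*i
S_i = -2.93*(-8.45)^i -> [-2.93, 24.76, -209.21, 1767.82, -14938.07]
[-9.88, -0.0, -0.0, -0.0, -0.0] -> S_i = -9.88*0.00^i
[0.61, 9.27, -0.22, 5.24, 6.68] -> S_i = Random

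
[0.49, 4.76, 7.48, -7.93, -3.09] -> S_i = Random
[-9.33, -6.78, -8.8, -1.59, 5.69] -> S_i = Random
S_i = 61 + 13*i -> [61, 74, 87, 100, 113]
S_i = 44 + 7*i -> [44, 51, 58, 65, 72]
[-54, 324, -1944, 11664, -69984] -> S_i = -54*-6^i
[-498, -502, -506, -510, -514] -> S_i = -498 + -4*i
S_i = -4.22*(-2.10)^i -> [-4.22, 8.86, -18.61, 39.08, -82.07]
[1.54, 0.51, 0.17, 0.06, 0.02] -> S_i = 1.54*0.33^i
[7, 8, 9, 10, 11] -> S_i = 7 + 1*i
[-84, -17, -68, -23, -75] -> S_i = Random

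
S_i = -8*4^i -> [-8, -32, -128, -512, -2048]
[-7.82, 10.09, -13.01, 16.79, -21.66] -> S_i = -7.82*(-1.29)^i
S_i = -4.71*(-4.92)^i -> [-4.71, 23.17, -114.01, 560.94, -2759.82]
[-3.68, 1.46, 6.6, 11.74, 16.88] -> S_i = -3.68 + 5.14*i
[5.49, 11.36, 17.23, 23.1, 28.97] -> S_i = 5.49 + 5.87*i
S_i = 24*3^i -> [24, 72, 216, 648, 1944]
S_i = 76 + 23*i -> [76, 99, 122, 145, 168]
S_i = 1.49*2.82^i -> [1.49, 4.2, 11.85, 33.41, 94.23]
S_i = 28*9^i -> [28, 252, 2268, 20412, 183708]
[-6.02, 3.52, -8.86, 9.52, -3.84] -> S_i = Random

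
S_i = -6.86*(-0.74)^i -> [-6.86, 5.08, -3.76, 2.78, -2.06]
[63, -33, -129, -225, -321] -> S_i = 63 + -96*i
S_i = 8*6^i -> [8, 48, 288, 1728, 10368]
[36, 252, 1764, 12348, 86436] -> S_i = 36*7^i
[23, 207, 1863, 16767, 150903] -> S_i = 23*9^i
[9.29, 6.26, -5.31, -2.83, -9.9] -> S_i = Random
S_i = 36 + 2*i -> [36, 38, 40, 42, 44]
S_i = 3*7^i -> [3, 21, 147, 1029, 7203]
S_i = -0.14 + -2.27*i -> [-0.14, -2.41, -4.68, -6.95, -9.22]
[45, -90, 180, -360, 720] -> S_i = 45*-2^i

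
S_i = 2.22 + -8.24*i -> [2.22, -6.02, -14.26, -22.5, -30.74]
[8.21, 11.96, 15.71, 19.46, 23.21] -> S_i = 8.21 + 3.75*i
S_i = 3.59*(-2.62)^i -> [3.59, -9.41, 24.64, -64.57, 169.16]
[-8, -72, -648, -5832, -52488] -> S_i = -8*9^i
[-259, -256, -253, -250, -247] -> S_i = -259 + 3*i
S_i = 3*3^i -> [3, 9, 27, 81, 243]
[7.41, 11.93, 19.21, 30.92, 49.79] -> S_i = 7.41*1.61^i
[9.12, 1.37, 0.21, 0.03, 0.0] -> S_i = 9.12*0.15^i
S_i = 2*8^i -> [2, 16, 128, 1024, 8192]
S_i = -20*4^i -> [-20, -80, -320, -1280, -5120]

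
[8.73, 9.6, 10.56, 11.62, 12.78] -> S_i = 8.73*1.10^i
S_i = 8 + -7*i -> [8, 1, -6, -13, -20]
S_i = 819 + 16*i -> [819, 835, 851, 867, 883]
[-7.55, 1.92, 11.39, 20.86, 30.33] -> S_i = -7.55 + 9.47*i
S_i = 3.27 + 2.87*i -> [3.27, 6.14, 9.01, 11.88, 14.75]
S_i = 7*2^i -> [7, 14, 28, 56, 112]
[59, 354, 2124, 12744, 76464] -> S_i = 59*6^i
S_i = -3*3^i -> [-3, -9, -27, -81, -243]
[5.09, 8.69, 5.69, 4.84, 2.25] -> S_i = Random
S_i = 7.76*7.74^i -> [7.76, 60.06, 464.88, 3598.19, 27850.02]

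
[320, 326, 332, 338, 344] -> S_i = 320 + 6*i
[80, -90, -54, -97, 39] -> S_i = Random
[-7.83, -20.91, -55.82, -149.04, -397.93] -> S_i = -7.83*2.67^i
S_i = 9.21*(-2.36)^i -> [9.21, -21.74, 51.3, -121.06, 285.7]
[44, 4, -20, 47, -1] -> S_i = Random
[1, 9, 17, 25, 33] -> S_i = 1 + 8*i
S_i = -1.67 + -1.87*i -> [-1.67, -3.54, -5.41, -7.28, -9.15]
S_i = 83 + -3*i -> [83, 80, 77, 74, 71]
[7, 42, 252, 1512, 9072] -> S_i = 7*6^i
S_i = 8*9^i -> [8, 72, 648, 5832, 52488]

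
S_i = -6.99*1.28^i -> [-6.99, -8.95, -11.45, -14.66, -18.76]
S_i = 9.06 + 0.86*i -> [9.06, 9.92, 10.78, 11.64, 12.5]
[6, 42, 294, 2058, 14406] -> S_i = 6*7^i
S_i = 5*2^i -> [5, 10, 20, 40, 80]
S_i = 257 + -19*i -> [257, 238, 219, 200, 181]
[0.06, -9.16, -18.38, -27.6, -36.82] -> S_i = 0.06 + -9.22*i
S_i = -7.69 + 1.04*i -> [-7.69, -6.65, -5.61, -4.57, -3.53]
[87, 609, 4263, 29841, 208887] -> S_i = 87*7^i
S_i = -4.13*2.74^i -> [-4.13, -11.32, -31.01, -84.96, -232.78]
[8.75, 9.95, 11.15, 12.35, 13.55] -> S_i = 8.75 + 1.20*i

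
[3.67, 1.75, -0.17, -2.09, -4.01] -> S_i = 3.67 + -1.92*i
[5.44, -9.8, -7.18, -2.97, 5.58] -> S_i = Random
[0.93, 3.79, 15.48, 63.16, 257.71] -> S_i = 0.93*4.08^i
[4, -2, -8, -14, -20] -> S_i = 4 + -6*i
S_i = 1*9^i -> [1, 9, 81, 729, 6561]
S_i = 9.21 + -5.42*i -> [9.21, 3.79, -1.63, -7.05, -12.47]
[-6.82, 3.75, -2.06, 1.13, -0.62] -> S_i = -6.82*(-0.55)^i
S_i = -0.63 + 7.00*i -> [-0.63, 6.37, 13.37, 20.37, 27.37]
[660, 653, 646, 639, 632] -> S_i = 660 + -7*i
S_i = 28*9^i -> [28, 252, 2268, 20412, 183708]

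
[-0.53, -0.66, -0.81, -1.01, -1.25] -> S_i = -0.53*1.24^i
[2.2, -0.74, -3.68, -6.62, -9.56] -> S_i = 2.20 + -2.94*i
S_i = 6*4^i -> [6, 24, 96, 384, 1536]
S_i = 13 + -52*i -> [13, -39, -91, -143, -195]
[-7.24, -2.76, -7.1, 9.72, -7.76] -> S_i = Random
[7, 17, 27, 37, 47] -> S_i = 7 + 10*i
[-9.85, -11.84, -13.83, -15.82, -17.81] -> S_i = -9.85 + -1.99*i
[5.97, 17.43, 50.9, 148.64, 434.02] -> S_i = 5.97*2.92^i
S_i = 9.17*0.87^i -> [9.17, 7.98, 6.94, 6.04, 5.25]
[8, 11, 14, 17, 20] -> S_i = 8 + 3*i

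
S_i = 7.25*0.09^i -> [7.25, 0.65, 0.06, 0.01, 0.0]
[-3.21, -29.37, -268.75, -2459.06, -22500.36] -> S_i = -3.21*9.15^i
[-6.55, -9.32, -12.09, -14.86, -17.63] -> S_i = -6.55 + -2.77*i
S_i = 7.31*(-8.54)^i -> [7.31, -62.43, 533.13, -4552.93, 38882.02]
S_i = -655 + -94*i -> [-655, -749, -843, -937, -1031]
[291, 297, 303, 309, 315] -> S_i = 291 + 6*i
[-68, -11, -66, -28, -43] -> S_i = Random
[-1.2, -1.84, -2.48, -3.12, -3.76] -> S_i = -1.20 + -0.64*i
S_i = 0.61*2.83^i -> [0.61, 1.73, 4.89, 13.83, 39.13]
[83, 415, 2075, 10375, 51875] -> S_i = 83*5^i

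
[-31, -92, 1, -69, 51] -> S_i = Random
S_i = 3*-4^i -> [3, -12, 48, -192, 768]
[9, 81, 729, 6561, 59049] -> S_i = 9*9^i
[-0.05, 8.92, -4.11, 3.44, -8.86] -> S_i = Random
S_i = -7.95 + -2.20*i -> [-7.95, -10.15, -12.35, -14.55, -16.75]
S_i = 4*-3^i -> [4, -12, 36, -108, 324]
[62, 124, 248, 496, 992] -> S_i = 62*2^i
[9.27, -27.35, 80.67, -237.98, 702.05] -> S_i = 9.27*(-2.95)^i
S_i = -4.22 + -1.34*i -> [-4.22, -5.56, -6.9, -8.24, -9.58]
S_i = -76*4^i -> [-76, -304, -1216, -4864, -19456]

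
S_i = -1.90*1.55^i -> [-1.9, -2.94, -4.56, -7.08, -10.97]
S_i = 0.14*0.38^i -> [0.14, 0.05, 0.02, 0.01, 0.0]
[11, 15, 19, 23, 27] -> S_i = 11 + 4*i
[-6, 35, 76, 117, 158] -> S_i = -6 + 41*i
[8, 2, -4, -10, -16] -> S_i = 8 + -6*i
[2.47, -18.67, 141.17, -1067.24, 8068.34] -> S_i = 2.47*(-7.56)^i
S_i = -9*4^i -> [-9, -36, -144, -576, -2304]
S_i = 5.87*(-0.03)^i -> [5.87, -0.18, 0.01, -0.0, 0.0]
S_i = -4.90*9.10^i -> [-4.9, -44.59, -405.77, -3692.5, -33601.73]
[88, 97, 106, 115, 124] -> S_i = 88 + 9*i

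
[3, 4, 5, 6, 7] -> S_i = 3 + 1*i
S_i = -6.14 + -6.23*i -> [-6.14, -12.37, -18.6, -24.83, -31.06]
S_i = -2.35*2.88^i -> [-2.35, -6.77, -19.49, -56.14, -161.67]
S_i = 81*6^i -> [81, 486, 2916, 17496, 104976]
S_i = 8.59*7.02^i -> [8.59, 60.3, 423.32, 2971.7, 20861.31]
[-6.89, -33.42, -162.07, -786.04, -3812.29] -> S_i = -6.89*4.85^i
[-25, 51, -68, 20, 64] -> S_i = Random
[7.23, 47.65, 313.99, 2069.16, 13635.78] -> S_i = 7.23*6.59^i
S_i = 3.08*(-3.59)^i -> [3.08, -11.06, 39.7, -142.51, 511.6]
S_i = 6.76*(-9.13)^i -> [6.76, -61.72, 563.49, -5144.69, 46971.0]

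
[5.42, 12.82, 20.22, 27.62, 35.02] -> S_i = 5.42 + 7.40*i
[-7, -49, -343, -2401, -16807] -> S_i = -7*7^i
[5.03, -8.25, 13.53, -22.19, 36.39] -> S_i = 5.03*(-1.64)^i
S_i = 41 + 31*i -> [41, 72, 103, 134, 165]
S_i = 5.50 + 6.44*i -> [5.5, 11.94, 18.38, 24.82, 31.26]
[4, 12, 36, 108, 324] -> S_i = 4*3^i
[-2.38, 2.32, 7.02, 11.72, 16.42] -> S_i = -2.38 + 4.70*i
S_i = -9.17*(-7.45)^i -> [-9.17, 68.32, -508.96, 3791.74, -28248.44]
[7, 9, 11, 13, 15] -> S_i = 7 + 2*i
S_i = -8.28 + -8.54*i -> [-8.28, -16.82, -25.36, -33.9, -42.44]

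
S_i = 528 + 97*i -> [528, 625, 722, 819, 916]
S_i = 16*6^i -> [16, 96, 576, 3456, 20736]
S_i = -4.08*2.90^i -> [-4.08, -11.83, -34.31, -99.51, -288.57]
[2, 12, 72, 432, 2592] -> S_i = 2*6^i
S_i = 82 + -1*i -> [82, 81, 80, 79, 78]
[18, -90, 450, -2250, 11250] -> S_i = 18*-5^i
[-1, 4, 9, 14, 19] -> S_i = -1 + 5*i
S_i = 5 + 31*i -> [5, 36, 67, 98, 129]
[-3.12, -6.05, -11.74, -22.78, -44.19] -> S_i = -3.12*1.94^i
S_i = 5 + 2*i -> [5, 7, 9, 11, 13]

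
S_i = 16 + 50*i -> [16, 66, 116, 166, 216]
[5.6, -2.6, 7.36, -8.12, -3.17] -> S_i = Random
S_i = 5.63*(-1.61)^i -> [5.63, -9.06, 14.59, -23.5, 37.83]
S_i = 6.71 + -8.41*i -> [6.71, -1.7, -10.11, -18.52, -26.93]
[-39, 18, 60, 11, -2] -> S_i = Random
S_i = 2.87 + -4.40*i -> [2.87, -1.53, -5.93, -10.33, -14.73]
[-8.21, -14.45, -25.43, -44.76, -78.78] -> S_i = -8.21*1.76^i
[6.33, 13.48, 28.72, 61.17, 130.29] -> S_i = 6.33*2.13^i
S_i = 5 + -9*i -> [5, -4, -13, -22, -31]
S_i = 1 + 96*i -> [1, 97, 193, 289, 385]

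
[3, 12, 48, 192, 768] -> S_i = 3*4^i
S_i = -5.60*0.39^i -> [-5.6, -2.18, -0.85, -0.33, -0.13]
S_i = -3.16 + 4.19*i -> [-3.16, 1.03, 5.22, 9.41, 13.6]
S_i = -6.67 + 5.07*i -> [-6.67, -1.6, 3.47, 8.54, 13.61]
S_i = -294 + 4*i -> [-294, -290, -286, -282, -278]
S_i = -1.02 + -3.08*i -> [-1.02, -4.1, -7.18, -10.26, -13.34]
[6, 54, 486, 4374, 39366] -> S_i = 6*9^i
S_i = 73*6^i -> [73, 438, 2628, 15768, 94608]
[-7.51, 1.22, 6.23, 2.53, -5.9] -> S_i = Random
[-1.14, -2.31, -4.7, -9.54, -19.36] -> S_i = -1.14*2.03^i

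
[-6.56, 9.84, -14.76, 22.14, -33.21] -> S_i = -6.56*(-1.50)^i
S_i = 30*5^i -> [30, 150, 750, 3750, 18750]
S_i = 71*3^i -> [71, 213, 639, 1917, 5751]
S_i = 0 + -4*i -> [0, -4, -8, -12, -16]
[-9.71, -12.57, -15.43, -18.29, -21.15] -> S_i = -9.71 + -2.86*i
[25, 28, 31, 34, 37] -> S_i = 25 + 3*i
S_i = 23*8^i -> [23, 184, 1472, 11776, 94208]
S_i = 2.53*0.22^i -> [2.53, 0.56, 0.12, 0.03, 0.01]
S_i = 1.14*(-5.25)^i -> [1.14, -5.98, 31.42, -164.96, 866.05]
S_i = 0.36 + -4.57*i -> [0.36, -4.21, -8.78, -13.35, -17.92]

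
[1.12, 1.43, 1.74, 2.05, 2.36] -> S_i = 1.12 + 0.31*i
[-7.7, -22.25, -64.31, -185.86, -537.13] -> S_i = -7.70*2.89^i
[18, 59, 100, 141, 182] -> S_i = 18 + 41*i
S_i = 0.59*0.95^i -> [0.59, 0.56, 0.53, 0.51, 0.48]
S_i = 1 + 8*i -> [1, 9, 17, 25, 33]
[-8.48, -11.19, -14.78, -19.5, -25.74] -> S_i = -8.48*1.32^i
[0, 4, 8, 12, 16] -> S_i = 0 + 4*i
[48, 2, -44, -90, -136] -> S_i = 48 + -46*i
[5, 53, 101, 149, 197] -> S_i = 5 + 48*i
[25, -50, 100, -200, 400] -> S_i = 25*-2^i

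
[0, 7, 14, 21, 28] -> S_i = 0 + 7*i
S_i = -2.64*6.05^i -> [-2.64, -15.97, -96.63, -584.62, -3536.92]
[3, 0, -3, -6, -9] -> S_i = 3 + -3*i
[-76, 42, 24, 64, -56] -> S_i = Random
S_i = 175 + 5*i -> [175, 180, 185, 190, 195]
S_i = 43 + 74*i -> [43, 117, 191, 265, 339]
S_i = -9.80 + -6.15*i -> [-9.8, -15.95, -22.1, -28.25, -34.4]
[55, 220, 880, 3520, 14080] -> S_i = 55*4^i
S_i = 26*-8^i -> [26, -208, 1664, -13312, 106496]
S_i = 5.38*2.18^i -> [5.38, 11.73, 25.57, 55.74, 121.51]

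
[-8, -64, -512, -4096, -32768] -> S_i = -8*8^i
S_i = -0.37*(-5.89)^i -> [-0.37, 2.18, -12.84, 75.6, -445.31]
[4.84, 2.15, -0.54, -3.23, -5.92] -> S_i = 4.84 + -2.69*i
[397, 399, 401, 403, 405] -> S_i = 397 + 2*i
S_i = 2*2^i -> [2, 4, 8, 16, 32]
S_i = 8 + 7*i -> [8, 15, 22, 29, 36]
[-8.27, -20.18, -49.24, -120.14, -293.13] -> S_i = -8.27*2.44^i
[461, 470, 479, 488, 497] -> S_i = 461 + 9*i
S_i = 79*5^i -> [79, 395, 1975, 9875, 49375]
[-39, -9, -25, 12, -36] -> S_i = Random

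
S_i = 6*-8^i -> [6, -48, 384, -3072, 24576]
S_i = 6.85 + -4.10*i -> [6.85, 2.75, -1.35, -5.45, -9.55]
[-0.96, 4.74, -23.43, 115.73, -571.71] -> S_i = -0.96*(-4.94)^i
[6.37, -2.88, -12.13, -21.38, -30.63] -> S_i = 6.37 + -9.25*i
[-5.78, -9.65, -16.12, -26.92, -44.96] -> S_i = -5.78*1.67^i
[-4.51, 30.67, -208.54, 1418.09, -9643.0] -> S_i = -4.51*(-6.80)^i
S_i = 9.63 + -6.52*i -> [9.63, 3.11, -3.41, -9.93, -16.45]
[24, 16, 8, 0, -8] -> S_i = 24 + -8*i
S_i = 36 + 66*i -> [36, 102, 168, 234, 300]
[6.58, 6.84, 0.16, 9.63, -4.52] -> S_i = Random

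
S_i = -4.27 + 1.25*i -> [-4.27, -3.02, -1.77, -0.52, 0.73]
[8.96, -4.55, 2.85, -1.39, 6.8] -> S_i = Random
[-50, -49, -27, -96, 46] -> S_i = Random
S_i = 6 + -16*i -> [6, -10, -26, -42, -58]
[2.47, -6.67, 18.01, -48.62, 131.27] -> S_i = 2.47*(-2.70)^i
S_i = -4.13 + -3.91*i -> [-4.13, -8.04, -11.95, -15.86, -19.77]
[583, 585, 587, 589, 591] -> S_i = 583 + 2*i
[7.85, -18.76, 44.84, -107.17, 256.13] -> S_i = 7.85*(-2.39)^i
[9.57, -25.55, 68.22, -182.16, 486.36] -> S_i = 9.57*(-2.67)^i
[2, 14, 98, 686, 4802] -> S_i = 2*7^i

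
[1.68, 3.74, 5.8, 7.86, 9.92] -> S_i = 1.68 + 2.06*i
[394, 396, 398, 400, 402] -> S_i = 394 + 2*i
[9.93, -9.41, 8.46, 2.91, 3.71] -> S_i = Random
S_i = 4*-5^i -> [4, -20, 100, -500, 2500]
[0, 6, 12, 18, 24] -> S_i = 0 + 6*i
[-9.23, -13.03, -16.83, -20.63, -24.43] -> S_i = -9.23 + -3.80*i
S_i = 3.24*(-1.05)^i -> [3.24, -3.4, 3.57, -3.75, 3.94]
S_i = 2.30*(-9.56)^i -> [2.3, -21.99, 210.21, -2009.56, 19211.42]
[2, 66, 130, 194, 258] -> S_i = 2 + 64*i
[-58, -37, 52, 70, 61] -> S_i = Random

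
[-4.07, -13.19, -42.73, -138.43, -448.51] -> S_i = -4.07*3.24^i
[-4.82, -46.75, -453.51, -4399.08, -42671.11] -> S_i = -4.82*9.70^i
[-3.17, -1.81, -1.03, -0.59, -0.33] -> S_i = -3.17*0.57^i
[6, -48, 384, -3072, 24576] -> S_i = 6*-8^i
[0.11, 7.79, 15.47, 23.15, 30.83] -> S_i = 0.11 + 7.68*i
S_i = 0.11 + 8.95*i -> [0.11, 9.06, 18.01, 26.96, 35.91]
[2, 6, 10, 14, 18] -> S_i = 2 + 4*i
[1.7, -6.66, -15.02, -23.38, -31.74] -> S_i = 1.70 + -8.36*i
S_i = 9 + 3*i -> [9, 12, 15, 18, 21]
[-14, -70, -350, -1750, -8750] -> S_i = -14*5^i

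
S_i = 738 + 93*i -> [738, 831, 924, 1017, 1110]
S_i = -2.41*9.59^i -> [-2.41, -23.11, -221.64, -2125.56, -20384.1]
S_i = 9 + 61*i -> [9, 70, 131, 192, 253]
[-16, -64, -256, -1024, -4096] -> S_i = -16*4^i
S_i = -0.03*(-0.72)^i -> [-0.03, 0.02, -0.02, 0.01, -0.01]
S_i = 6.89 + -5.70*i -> [6.89, 1.19, -4.51, -10.21, -15.91]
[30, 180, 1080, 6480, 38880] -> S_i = 30*6^i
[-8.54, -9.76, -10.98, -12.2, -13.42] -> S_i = -8.54 + -1.22*i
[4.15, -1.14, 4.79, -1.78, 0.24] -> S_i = Random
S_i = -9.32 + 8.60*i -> [-9.32, -0.72, 7.88, 16.48, 25.08]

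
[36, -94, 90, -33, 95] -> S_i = Random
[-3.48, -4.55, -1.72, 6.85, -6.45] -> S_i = Random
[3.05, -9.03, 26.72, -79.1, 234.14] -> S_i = 3.05*(-2.96)^i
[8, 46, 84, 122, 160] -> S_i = 8 + 38*i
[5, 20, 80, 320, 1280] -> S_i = 5*4^i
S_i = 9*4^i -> [9, 36, 144, 576, 2304]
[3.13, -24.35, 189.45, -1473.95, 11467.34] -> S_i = 3.13*(-7.78)^i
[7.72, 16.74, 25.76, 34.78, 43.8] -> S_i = 7.72 + 9.02*i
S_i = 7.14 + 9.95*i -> [7.14, 17.09, 27.04, 36.99, 46.94]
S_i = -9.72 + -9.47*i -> [-9.72, -19.19, -28.66, -38.13, -47.6]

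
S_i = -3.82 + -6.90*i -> [-3.82, -10.72, -17.62, -24.52, -31.42]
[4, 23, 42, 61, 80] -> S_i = 4 + 19*i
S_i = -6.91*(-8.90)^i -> [-6.91, 61.5, -547.34, 4871.34, -43354.89]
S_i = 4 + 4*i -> [4, 8, 12, 16, 20]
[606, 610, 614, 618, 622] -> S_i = 606 + 4*i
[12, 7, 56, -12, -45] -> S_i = Random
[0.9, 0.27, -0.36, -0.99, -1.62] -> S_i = 0.90 + -0.63*i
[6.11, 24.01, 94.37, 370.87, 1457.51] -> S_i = 6.11*3.93^i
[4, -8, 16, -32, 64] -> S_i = 4*-2^i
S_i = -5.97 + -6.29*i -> [-5.97, -12.26, -18.55, -24.84, -31.13]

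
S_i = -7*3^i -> [-7, -21, -63, -189, -567]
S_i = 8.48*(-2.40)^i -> [8.48, -20.35, 48.84, -117.23, 281.35]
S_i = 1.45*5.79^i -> [1.45, 8.4, 48.61, 281.45, 1629.6]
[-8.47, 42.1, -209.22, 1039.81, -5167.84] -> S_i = -8.47*(-4.97)^i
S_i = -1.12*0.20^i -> [-1.12, -0.22, -0.04, -0.01, -0.0]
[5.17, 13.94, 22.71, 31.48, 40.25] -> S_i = 5.17 + 8.77*i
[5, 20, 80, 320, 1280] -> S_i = 5*4^i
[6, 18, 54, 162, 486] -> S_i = 6*3^i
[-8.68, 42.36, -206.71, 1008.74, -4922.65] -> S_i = -8.68*(-4.88)^i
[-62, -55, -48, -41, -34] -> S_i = -62 + 7*i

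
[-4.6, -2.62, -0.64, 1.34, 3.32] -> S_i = -4.60 + 1.98*i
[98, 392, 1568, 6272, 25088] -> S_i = 98*4^i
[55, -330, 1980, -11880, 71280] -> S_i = 55*-6^i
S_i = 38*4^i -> [38, 152, 608, 2432, 9728]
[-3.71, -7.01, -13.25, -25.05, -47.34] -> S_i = -3.71*1.89^i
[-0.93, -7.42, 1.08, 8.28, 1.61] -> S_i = Random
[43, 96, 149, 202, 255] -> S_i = 43 + 53*i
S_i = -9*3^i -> [-9, -27, -81, -243, -729]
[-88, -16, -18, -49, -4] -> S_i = Random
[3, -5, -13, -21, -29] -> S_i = 3 + -8*i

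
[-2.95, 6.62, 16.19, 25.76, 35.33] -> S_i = -2.95 + 9.57*i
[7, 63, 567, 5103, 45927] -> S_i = 7*9^i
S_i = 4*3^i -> [4, 12, 36, 108, 324]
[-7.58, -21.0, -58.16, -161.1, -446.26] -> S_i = -7.58*2.77^i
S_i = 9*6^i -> [9, 54, 324, 1944, 11664]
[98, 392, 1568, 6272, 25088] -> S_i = 98*4^i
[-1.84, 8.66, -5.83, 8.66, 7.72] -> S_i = Random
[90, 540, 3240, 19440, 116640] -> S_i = 90*6^i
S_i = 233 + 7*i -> [233, 240, 247, 254, 261]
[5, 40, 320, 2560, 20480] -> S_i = 5*8^i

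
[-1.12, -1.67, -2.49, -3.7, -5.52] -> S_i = -1.12*1.49^i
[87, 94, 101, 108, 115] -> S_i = 87 + 7*i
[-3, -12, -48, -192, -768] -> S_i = -3*4^i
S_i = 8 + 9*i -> [8, 17, 26, 35, 44]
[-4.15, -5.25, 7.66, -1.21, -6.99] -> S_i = Random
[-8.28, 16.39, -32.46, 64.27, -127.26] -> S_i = -8.28*(-1.98)^i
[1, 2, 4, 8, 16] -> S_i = 1*2^i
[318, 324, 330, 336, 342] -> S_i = 318 + 6*i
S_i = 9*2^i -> [9, 18, 36, 72, 144]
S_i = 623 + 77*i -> [623, 700, 777, 854, 931]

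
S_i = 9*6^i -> [9, 54, 324, 1944, 11664]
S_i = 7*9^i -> [7, 63, 567, 5103, 45927]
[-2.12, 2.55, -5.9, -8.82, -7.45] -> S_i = Random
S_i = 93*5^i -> [93, 465, 2325, 11625, 58125]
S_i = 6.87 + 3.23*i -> [6.87, 10.1, 13.33, 16.56, 19.79]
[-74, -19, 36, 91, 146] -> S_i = -74 + 55*i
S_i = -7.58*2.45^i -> [-7.58, -18.57, -45.5, -111.47, -273.11]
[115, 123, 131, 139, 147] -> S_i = 115 + 8*i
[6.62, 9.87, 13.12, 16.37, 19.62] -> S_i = 6.62 + 3.25*i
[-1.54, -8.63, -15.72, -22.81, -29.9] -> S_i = -1.54 + -7.09*i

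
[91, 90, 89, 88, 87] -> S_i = 91 + -1*i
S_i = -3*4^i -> [-3, -12, -48, -192, -768]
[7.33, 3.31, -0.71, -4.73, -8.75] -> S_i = 7.33 + -4.02*i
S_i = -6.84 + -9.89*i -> [-6.84, -16.73, -26.62, -36.51, -46.4]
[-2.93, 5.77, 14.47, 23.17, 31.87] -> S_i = -2.93 + 8.70*i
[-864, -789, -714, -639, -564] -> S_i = -864 + 75*i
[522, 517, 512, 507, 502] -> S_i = 522 + -5*i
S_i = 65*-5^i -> [65, -325, 1625, -8125, 40625]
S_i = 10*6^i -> [10, 60, 360, 2160, 12960]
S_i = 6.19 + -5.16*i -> [6.19, 1.03, -4.13, -9.29, -14.45]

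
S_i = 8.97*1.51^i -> [8.97, 13.54, 20.45, 30.88, 46.63]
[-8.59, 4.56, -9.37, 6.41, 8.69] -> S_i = Random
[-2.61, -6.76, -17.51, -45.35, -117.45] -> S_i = -2.61*2.59^i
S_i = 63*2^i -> [63, 126, 252, 504, 1008]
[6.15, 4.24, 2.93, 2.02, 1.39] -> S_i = 6.15*0.69^i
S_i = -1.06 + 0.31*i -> [-1.06, -0.75, -0.44, -0.13, 0.18]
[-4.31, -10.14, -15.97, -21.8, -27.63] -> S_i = -4.31 + -5.83*i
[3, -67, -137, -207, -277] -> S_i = 3 + -70*i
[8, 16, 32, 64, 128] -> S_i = 8*2^i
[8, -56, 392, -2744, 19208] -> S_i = 8*-7^i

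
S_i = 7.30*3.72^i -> [7.3, 27.16, 101.02, 375.8, 1397.96]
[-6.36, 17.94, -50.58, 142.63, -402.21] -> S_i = -6.36*(-2.82)^i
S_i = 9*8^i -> [9, 72, 576, 4608, 36864]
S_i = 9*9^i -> [9, 81, 729, 6561, 59049]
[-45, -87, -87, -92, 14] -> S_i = Random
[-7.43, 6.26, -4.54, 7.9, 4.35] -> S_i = Random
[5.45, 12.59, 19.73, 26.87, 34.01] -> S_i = 5.45 + 7.14*i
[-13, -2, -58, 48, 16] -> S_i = Random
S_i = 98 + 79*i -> [98, 177, 256, 335, 414]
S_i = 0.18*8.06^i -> [0.18, 1.45, 11.69, 94.25, 759.65]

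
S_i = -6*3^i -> [-6, -18, -54, -162, -486]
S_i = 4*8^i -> [4, 32, 256, 2048, 16384]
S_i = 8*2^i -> [8, 16, 32, 64, 128]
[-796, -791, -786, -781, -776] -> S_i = -796 + 5*i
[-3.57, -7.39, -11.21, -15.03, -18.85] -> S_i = -3.57 + -3.82*i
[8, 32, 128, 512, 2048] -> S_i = 8*4^i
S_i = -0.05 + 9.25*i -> [-0.05, 9.2, 18.45, 27.7, 36.95]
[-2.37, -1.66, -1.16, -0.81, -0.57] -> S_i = -2.37*0.70^i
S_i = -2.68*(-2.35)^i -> [-2.68, 6.3, -14.8, 34.78, -81.73]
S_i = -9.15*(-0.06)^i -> [-9.15, 0.55, -0.03, 0.0, -0.0]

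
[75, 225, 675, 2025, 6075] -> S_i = 75*3^i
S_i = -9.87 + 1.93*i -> [-9.87, -7.94, -6.01, -4.08, -2.15]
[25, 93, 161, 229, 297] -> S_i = 25 + 68*i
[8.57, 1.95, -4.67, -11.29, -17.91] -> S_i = 8.57 + -6.62*i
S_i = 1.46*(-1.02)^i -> [1.46, -1.49, 1.52, -1.55, 1.58]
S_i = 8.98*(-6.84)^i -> [8.98, -61.42, 420.13, -2873.72, 19656.25]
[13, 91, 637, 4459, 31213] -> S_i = 13*7^i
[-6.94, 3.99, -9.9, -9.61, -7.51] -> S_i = Random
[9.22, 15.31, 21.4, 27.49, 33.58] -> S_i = 9.22 + 6.09*i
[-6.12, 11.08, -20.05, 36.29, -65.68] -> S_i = -6.12*(-1.81)^i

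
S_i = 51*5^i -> [51, 255, 1275, 6375, 31875]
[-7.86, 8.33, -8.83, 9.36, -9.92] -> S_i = -7.86*(-1.06)^i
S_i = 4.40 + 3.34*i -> [4.4, 7.74, 11.08, 14.42, 17.76]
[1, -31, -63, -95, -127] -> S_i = 1 + -32*i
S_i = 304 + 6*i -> [304, 310, 316, 322, 328]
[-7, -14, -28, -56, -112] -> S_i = -7*2^i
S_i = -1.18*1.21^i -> [-1.18, -1.43, -1.73, -2.09, -2.53]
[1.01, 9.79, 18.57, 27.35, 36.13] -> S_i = 1.01 + 8.78*i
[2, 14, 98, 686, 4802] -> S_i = 2*7^i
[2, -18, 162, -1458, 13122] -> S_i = 2*-9^i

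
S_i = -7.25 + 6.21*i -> [-7.25, -1.04, 5.17, 11.38, 17.59]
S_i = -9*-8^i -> [-9, 72, -576, 4608, -36864]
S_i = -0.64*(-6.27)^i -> [-0.64, 4.01, -25.16, 157.75, -989.12]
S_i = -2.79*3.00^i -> [-2.79, -8.37, -25.11, -75.33, -225.99]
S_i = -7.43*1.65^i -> [-7.43, -12.26, -20.23, -33.38, -55.07]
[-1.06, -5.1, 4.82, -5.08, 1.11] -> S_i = Random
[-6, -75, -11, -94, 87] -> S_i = Random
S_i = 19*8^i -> [19, 152, 1216, 9728, 77824]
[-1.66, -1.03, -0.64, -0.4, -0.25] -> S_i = -1.66*0.62^i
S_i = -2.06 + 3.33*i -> [-2.06, 1.27, 4.6, 7.93, 11.26]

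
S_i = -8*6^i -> [-8, -48, -288, -1728, -10368]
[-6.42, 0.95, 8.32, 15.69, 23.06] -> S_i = -6.42 + 7.37*i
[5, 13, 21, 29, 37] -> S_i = 5 + 8*i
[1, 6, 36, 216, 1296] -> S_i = 1*6^i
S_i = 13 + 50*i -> [13, 63, 113, 163, 213]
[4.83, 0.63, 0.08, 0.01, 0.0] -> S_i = 4.83*0.13^i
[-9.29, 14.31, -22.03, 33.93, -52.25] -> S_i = -9.29*(-1.54)^i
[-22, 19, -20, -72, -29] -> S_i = Random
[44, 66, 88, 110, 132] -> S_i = 44 + 22*i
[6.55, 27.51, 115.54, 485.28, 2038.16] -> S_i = 6.55*4.20^i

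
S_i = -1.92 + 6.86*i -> [-1.92, 4.94, 11.8, 18.66, 25.52]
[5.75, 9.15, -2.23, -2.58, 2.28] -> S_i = Random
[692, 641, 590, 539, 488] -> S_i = 692 + -51*i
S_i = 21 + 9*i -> [21, 30, 39, 48, 57]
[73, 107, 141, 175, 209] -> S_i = 73 + 34*i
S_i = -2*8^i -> [-2, -16, -128, -1024, -8192]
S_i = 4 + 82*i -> [4, 86, 168, 250, 332]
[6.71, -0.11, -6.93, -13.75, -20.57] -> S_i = 6.71 + -6.82*i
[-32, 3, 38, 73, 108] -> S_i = -32 + 35*i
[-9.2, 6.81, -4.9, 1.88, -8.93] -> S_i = Random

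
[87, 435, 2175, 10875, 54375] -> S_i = 87*5^i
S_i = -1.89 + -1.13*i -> [-1.89, -3.02, -4.15, -5.28, -6.41]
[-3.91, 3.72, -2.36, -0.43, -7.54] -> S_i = Random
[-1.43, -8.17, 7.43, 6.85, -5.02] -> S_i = Random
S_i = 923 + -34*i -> [923, 889, 855, 821, 787]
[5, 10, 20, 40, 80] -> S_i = 5*2^i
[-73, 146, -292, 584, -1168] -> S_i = -73*-2^i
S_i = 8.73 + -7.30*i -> [8.73, 1.43, -5.87, -13.17, -20.47]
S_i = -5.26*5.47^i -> [-5.26, -28.77, -157.38, -860.89, -4709.07]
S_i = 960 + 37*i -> [960, 997, 1034, 1071, 1108]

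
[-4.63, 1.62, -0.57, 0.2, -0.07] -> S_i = -4.63*(-0.35)^i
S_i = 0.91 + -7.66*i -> [0.91, -6.75, -14.41, -22.07, -29.73]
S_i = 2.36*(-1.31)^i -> [2.36, -3.09, 4.05, -5.31, 6.95]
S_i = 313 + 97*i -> [313, 410, 507, 604, 701]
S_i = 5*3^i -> [5, 15, 45, 135, 405]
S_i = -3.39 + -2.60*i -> [-3.39, -5.99, -8.59, -11.19, -13.79]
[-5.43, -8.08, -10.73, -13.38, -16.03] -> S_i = -5.43 + -2.65*i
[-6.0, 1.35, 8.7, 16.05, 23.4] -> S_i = -6.00 + 7.35*i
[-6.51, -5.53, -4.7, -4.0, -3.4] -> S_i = -6.51*0.85^i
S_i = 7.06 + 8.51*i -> [7.06, 15.57, 24.08, 32.59, 41.1]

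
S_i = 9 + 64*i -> [9, 73, 137, 201, 265]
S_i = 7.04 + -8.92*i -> [7.04, -1.88, -10.8, -19.72, -28.64]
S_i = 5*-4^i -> [5, -20, 80, -320, 1280]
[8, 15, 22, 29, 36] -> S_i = 8 + 7*i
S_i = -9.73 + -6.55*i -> [-9.73, -16.28, -22.83, -29.38, -35.93]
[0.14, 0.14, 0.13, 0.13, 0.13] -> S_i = 0.14*0.98^i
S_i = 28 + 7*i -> [28, 35, 42, 49, 56]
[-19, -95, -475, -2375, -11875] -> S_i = -19*5^i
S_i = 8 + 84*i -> [8, 92, 176, 260, 344]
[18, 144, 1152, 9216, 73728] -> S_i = 18*8^i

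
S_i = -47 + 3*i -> [-47, -44, -41, -38, -35]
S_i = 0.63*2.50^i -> [0.63, 1.58, 3.94, 9.84, 24.61]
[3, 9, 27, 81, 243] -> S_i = 3*3^i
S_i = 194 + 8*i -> [194, 202, 210, 218, 226]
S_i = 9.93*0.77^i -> [9.93, 7.65, 5.89, 4.53, 3.49]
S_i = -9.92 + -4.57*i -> [-9.92, -14.49, -19.06, -23.63, -28.2]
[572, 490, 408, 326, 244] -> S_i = 572 + -82*i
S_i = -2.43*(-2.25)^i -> [-2.43, 5.47, -12.3, 27.68, -62.28]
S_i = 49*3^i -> [49, 147, 441, 1323, 3969]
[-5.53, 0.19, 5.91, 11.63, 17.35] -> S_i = -5.53 + 5.72*i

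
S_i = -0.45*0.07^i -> [-0.45, -0.03, -0.0, -0.0, -0.0]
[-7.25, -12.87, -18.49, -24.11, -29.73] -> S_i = -7.25 + -5.62*i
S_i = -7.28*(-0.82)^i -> [-7.28, 5.97, -4.9, 4.01, -3.29]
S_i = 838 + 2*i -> [838, 840, 842, 844, 846]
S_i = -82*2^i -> [-82, -164, -328, -656, -1312]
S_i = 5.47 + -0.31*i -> [5.47, 5.16, 4.85, 4.54, 4.23]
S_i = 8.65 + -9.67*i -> [8.65, -1.02, -10.69, -20.36, -30.03]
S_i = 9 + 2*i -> [9, 11, 13, 15, 17]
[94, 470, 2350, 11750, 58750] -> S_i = 94*5^i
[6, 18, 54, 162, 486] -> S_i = 6*3^i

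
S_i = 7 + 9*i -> [7, 16, 25, 34, 43]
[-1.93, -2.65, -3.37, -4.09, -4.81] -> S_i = -1.93 + -0.72*i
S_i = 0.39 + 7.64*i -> [0.39, 8.03, 15.67, 23.31, 30.95]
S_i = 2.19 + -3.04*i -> [2.19, -0.85, -3.89, -6.93, -9.97]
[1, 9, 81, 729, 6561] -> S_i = 1*9^i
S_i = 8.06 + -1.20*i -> [8.06, 6.86, 5.66, 4.46, 3.26]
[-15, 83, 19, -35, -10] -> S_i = Random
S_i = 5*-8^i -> [5, -40, 320, -2560, 20480]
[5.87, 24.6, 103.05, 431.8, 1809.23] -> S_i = 5.87*4.19^i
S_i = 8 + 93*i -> [8, 101, 194, 287, 380]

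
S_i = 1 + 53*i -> [1, 54, 107, 160, 213]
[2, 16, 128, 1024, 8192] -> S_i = 2*8^i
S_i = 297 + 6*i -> [297, 303, 309, 315, 321]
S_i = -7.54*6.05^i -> [-7.54, -45.62, -275.98, -1669.7, -10101.66]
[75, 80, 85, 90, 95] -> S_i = 75 + 5*i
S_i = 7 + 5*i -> [7, 12, 17, 22, 27]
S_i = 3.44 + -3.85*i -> [3.44, -0.41, -4.26, -8.11, -11.96]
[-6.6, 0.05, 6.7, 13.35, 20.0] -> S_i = -6.60 + 6.65*i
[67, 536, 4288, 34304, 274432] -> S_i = 67*8^i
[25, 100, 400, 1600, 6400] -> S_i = 25*4^i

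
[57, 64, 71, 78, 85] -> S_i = 57 + 7*i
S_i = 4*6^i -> [4, 24, 144, 864, 5184]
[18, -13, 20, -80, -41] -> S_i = Random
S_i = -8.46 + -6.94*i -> [-8.46, -15.4, -22.34, -29.28, -36.22]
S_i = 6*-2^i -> [6, -12, 24, -48, 96]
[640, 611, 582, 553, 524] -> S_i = 640 + -29*i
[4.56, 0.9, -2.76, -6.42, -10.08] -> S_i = 4.56 + -3.66*i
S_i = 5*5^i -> [5, 25, 125, 625, 3125]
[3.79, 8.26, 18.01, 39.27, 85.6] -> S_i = 3.79*2.18^i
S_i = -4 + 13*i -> [-4, 9, 22, 35, 48]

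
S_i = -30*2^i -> [-30, -60, -120, -240, -480]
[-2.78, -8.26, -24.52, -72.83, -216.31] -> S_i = -2.78*2.97^i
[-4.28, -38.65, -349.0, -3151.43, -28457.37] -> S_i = -4.28*9.03^i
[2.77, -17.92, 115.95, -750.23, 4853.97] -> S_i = 2.77*(-6.47)^i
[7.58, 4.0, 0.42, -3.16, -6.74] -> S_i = 7.58 + -3.58*i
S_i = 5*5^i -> [5, 25, 125, 625, 3125]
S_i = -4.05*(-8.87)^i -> [-4.05, 35.92, -318.64, 2826.35, -25069.72]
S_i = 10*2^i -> [10, 20, 40, 80, 160]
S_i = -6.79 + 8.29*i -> [-6.79, 1.5, 9.79, 18.08, 26.37]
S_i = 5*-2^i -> [5, -10, 20, -40, 80]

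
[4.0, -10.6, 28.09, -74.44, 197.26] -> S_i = 4.00*(-2.65)^i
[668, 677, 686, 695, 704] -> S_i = 668 + 9*i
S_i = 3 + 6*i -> [3, 9, 15, 21, 27]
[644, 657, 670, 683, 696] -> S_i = 644 + 13*i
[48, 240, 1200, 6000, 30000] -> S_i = 48*5^i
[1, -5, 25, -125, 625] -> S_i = 1*-5^i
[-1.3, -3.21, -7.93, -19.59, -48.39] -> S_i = -1.30*2.47^i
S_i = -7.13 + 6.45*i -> [-7.13, -0.68, 5.77, 12.22, 18.67]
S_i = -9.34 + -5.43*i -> [-9.34, -14.77, -20.2, -25.63, -31.06]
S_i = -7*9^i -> [-7, -63, -567, -5103, -45927]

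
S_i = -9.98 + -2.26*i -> [-9.98, -12.24, -14.5, -16.76, -19.02]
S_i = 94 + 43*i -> [94, 137, 180, 223, 266]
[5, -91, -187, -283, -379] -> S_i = 5 + -96*i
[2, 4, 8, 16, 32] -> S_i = 2*2^i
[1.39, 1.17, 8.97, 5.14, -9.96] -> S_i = Random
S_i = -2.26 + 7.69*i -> [-2.26, 5.43, 13.12, 20.81, 28.5]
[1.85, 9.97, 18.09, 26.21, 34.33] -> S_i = 1.85 + 8.12*i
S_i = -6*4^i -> [-6, -24, -96, -384, -1536]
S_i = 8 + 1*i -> [8, 9, 10, 11, 12]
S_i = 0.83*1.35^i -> [0.83, 1.12, 1.51, 2.04, 2.76]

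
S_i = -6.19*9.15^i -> [-6.19, -56.64, -518.24, -4741.92, -43388.54]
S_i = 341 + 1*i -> [341, 342, 343, 344, 345]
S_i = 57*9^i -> [57, 513, 4617, 41553, 373977]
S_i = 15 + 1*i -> [15, 16, 17, 18, 19]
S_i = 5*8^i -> [5, 40, 320, 2560, 20480]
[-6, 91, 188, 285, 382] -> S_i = -6 + 97*i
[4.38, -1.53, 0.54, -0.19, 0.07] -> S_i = 4.38*(-0.35)^i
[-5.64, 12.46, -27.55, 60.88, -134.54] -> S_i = -5.64*(-2.21)^i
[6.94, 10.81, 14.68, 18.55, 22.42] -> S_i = 6.94 + 3.87*i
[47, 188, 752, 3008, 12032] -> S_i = 47*4^i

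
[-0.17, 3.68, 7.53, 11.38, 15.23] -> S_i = -0.17 + 3.85*i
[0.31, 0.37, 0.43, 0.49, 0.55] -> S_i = 0.31 + 0.06*i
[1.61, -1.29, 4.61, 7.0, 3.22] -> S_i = Random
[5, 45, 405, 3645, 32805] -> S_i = 5*9^i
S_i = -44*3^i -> [-44, -132, -396, -1188, -3564]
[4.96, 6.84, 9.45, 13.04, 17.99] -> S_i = 4.96*1.38^i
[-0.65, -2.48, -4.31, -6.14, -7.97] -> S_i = -0.65 + -1.83*i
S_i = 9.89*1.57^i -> [9.89, 15.53, 24.38, 38.27, 60.09]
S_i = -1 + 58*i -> [-1, 57, 115, 173, 231]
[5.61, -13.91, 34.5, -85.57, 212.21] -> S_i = 5.61*(-2.48)^i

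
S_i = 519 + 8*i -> [519, 527, 535, 543, 551]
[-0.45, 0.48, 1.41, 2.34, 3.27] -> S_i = -0.45 + 0.93*i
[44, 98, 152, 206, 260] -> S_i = 44 + 54*i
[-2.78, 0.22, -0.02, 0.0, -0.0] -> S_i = -2.78*(-0.08)^i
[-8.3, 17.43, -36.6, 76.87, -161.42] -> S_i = -8.30*(-2.10)^i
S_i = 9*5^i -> [9, 45, 225, 1125, 5625]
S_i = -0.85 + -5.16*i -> [-0.85, -6.01, -11.17, -16.33, -21.49]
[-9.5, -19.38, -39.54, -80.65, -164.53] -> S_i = -9.50*2.04^i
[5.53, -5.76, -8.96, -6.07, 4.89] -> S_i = Random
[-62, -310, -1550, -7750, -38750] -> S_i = -62*5^i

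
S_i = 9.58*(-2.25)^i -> [9.58, -21.56, 48.5, -109.12, 245.52]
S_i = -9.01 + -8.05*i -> [-9.01, -17.06, -25.11, -33.16, -41.21]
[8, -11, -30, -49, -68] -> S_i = 8 + -19*i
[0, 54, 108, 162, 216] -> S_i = 0 + 54*i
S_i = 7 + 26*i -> [7, 33, 59, 85, 111]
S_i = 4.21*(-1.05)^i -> [4.21, -4.42, 4.64, -4.87, 5.12]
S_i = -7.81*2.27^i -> [-7.81, -17.73, -40.24, -91.35, -207.37]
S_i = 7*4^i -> [7, 28, 112, 448, 1792]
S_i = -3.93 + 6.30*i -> [-3.93, 2.37, 8.67, 14.97, 21.27]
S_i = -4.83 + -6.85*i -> [-4.83, -11.68, -18.53, -25.38, -32.23]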